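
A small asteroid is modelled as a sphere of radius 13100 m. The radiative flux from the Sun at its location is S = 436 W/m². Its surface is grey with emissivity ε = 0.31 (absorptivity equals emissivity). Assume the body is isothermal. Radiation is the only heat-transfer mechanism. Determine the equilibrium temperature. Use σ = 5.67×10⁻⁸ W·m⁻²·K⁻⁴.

T ≈ 209 K

At equilibrium, absorbed power = emitted power.
Absorbing cross-section = πr² = 5.391×10⁸ m²; emitting surface = 4πr² = 2.157×10⁹ m² (ratio 4).
εS·A_cross = εσ·A_surf·T⁴  ⇒  T⁴ = S/(4σ)   (ε cancels).
T⁴ = 436/(4·5.67×10⁻⁸) = 1.922×10⁹ K⁴.
T = (1.922×10⁹)^(1/4).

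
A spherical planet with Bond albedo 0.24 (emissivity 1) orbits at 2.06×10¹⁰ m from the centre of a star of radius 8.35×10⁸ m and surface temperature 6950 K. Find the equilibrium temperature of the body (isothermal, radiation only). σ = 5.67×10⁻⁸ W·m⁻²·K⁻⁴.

T ≈ 924 K

The star's surface emits σT_*⁴; at distance d the flux is S = σT_*⁴(R_*/d)².
S = 5.67×10⁻⁸·(6950)⁴·(8.35×10⁸/2.06×10¹⁰)² = 2.174×10⁵ W/m².
For an isothermal sphere T⁴ = (1−a)S/(4σ) = 7.283×10¹¹ K⁴.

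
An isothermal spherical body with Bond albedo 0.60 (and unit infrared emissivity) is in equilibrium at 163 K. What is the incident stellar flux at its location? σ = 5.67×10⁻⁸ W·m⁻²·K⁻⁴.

(1−a)S·πr² = σ·4πr²·T⁴ ⇒ S = 4σT⁴/(1−a).
S = 4·5.67×10⁻⁸·7.059×10⁸/0.400.

S ≈ 400 W/m²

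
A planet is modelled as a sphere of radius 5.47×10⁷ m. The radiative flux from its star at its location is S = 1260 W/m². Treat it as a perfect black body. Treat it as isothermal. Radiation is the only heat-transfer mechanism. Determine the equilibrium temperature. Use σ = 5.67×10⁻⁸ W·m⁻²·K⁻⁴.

At equilibrium, absorbed power = emitted power.
Absorbing cross-section = πr² = 9.400×10¹⁵ m²; emitting surface = 4πr² = 3.760×10¹⁶ m² (ratio 4).
S·A_cross = εσ·A_surf·T⁴  ⇒  T⁴ = S/(4σ).
T⁴ = 1.00·1260/(4·5.67×10⁻⁸) = 5.556×10⁹ K⁴.
T = (5.556×10⁹)^(1/4).

T ≈ 273 K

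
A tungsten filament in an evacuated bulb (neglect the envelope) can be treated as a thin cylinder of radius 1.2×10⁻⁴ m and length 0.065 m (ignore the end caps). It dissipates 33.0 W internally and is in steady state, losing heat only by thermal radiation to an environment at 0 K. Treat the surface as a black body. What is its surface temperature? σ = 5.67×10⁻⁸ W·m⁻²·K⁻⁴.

T ≈ 1860 K

Steady state: internal power = radiated power, P = εσA T⁴.
Radiating area A = 2πrL = 4.901×10⁻⁵ m².
T⁴ = P/(εσA) = 33.0/(1.0·5.67×10⁻⁸·4.901×10⁻⁵) = 1.188×10¹³ K⁴.
T = (1.188×10¹³)^(1/4).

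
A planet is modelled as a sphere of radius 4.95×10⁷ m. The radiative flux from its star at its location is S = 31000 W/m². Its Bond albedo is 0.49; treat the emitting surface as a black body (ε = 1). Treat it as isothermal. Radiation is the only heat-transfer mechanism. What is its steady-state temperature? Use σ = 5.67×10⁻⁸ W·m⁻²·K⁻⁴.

At equilibrium, absorbed power = emitted power.
Absorbing cross-section = πr² = 7.698×10¹⁵ m²; emitting surface = 4πr² = 3.079×10¹⁶ m² (ratio 4).
(1−a)S·A_cross = εσ·A_surf·T⁴  ⇒  T⁴ = (1−a)S/(4σ).
T⁴ = 0.510·31000/(4·5.67×10⁻⁸) = 6.971×10¹⁰ K⁴.
T = (6.971×10¹⁰)^(1/4).

T ≈ 514 K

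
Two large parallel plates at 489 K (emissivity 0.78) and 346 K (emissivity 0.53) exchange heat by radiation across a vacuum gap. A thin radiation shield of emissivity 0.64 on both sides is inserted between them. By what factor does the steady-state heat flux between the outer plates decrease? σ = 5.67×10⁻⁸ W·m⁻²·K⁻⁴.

Without shield: q₀ = σΔ(T⁴)/(1/ε₁+1/ε₂−1) with denominator 2.169.
With shield the two gaps are in series; the resistances add: (1/ε₁+1/ε_s−1)+(1/ε_s+1/ε₂−1) = 1.845+2.449 = 4.294.
Heat-flux ratio q₀/q = 4.294/2.169.

factor ≈ 1.98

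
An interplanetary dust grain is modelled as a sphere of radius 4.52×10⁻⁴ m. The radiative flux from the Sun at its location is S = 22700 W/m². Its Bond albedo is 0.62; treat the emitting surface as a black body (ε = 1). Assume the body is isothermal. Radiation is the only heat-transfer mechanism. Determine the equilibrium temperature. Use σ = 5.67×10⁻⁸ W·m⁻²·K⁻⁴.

At equilibrium, absorbed power = emitted power.
Absorbing cross-section = πr² = 6.418×10⁻⁷ m²; emitting surface = 4πr² = 2.567×10⁻⁶ m² (ratio 4).
(1−a)S·A_cross = εσ·A_surf·T⁴  ⇒  T⁴ = (1−a)S/(4σ).
T⁴ = 0.380·22700/(4·5.67×10⁻⁸) = 3.803×10¹⁰ K⁴.
T = (3.803×10¹⁰)^(1/4).

T ≈ 442 K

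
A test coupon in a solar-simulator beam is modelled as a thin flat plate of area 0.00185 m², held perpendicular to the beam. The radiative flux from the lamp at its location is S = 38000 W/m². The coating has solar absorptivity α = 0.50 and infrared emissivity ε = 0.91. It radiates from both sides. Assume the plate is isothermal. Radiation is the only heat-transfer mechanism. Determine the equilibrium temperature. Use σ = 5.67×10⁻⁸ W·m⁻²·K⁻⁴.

At equilibrium, absorbed power = emitted power.
Absorbing cross-section = A = 0.001850 m²; emitting surface = 2A = 0.003700 m² (ratio 2).
αS·A_cross = εσ·A_surf·T⁴  ⇒  T⁴ = αS/(ε·2σ).
T⁴ = 0.500·38000/(0.91·2·5.67×10⁻⁸) = 1.841×10¹¹ K⁴.
T = (1.841×10¹¹)^(1/4).

T ≈ 655 K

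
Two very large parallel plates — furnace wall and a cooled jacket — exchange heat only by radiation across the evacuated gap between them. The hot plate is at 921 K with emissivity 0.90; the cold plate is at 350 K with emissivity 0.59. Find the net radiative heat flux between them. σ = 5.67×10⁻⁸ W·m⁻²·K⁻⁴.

q ≈ 22100 W/m²

For two infinite grey parallel plates, q = σ(T₁⁴ − T₂⁴)/(1/ε₁ + 1/ε₂ − 1).
T₁⁴ − T₂⁴ = 7.195×10¹¹ − 1.501×10¹⁰ = 7.045×10¹¹ K⁴.
1/ε₁ + 1/ε₂ − 1 = 1.111 + 1.695 − 1 = 1.806.
q = 5.67×10⁻⁸ × 7.045×10¹¹ / 1.806.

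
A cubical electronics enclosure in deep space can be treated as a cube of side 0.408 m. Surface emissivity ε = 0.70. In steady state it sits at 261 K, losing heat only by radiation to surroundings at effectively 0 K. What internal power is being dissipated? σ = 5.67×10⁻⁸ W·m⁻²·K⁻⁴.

P ≈ 184 W

Steady state: P = εσA T⁴.
A = 6L² = 0.9988 m²; T⁴ = (261)⁴ = 4.640×10⁹ K⁴.
P = 0.70 × 5.67×10⁻⁸ × 0.9988 × 4.640×10⁹.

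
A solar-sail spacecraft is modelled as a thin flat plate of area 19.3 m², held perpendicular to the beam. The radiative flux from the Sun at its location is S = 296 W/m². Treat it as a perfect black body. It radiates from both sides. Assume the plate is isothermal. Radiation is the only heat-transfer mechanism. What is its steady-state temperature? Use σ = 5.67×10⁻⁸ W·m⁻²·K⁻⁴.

T ≈ 226 K

At equilibrium, absorbed power = emitted power.
Absorbing cross-section = A = 19.30 m²; emitting surface = 2A = 38.60 m² (ratio 2).
S·A_cross = εσ·A_surf·T⁴  ⇒  T⁴ = S/(2σ).
T⁴ = 1.00·296/(2·5.67×10⁻⁸) = 2.610×10⁹ K⁴.
T = (2.610×10⁹)^(1/4).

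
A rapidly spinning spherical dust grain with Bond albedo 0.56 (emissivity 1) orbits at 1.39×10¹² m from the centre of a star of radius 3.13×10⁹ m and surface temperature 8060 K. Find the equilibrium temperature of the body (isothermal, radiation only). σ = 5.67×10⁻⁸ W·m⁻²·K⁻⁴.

The star's surface emits σT_*⁴; at distance d the flux is S = σT_*⁴(R_*/d)².
S = 5.67×10⁻⁸·(8060)⁴·(3.13×10⁹/1.39×10¹²)² = 1213 W/m².
For an isothermal sphere T⁴ = (1−a)S/(4σ) = 2.354×10⁹ K⁴.

T ≈ 220 K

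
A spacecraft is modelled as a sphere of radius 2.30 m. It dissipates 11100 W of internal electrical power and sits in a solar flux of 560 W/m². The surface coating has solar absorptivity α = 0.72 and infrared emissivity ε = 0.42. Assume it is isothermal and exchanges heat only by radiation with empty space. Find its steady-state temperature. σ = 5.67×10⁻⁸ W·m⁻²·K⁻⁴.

At steady state, absorbed solar power + internal power = radiated power.
Absorbed: α·S·A_cross = 0.72·560·16.62 = 6701 W (cross-section πr²).
Total input = 6701 + 11100 = 17800 W.
Radiated: εσ·A_surf·T⁴ with A_surf = 4πr² = 66.48 m².
T⁴ = 17800/(0.42·5.67×10⁻⁸·66.48) = 1.124×10¹⁰ K⁴.

T ≈ 326 K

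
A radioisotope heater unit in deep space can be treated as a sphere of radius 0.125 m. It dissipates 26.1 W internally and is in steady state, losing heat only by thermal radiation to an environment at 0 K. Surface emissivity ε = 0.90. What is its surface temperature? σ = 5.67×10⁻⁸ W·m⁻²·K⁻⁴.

T ≈ 226 K

Steady state: internal power = radiated power, P = εσA T⁴.
Radiating area A = 4πr² = 0.1963 m².
T⁴ = P/(εσA) = 26.1/(0.90·5.67×10⁻⁸·0.1963) = 2.605×10⁹ K⁴.
T = (2.605×10⁹)^(1/4).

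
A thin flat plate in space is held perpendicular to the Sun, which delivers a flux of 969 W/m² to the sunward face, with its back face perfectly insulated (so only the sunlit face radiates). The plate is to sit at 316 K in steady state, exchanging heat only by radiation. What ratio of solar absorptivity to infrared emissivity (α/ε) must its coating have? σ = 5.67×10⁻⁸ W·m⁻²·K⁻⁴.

α/ε ≈ 0.583

Balance: αS·A = εσ·1A·T⁴ ⇒ α/ε = σT⁴/S.
α/ε = 5.67×10⁻⁸·(316)⁴/969 = 5.67×10⁻⁸·9.971×10⁹/969.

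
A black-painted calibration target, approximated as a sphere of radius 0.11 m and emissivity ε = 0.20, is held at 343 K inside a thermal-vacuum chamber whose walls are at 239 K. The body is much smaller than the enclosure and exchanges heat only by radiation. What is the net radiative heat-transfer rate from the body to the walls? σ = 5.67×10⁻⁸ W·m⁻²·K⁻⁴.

P_net ≈ 18.2 W

For a small grey body in a large enclosure: P_net = εσA(T_body⁴ − T_wall⁴).
A = 4πr² = 0.1521 m²; T_body⁴ − T_wall⁴ = 1.384×10¹⁰ − 3.263×10⁹ = 1.058×10¹⁰ K⁴.
|P_net| = 0.20·5.67×10⁻⁸·0.1521·1.058×10¹⁰.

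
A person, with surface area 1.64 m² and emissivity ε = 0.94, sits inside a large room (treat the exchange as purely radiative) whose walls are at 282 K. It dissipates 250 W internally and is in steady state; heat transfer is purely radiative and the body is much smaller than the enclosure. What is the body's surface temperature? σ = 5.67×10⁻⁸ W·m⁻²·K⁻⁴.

T ≈ 310 K

For a small grey body in a large enclosure, net radiated power = εσA(T⁴ − T_w⁴).
Steady state: P = εσA(T⁴ − T_w⁴) with A = 1.64 m².
T⁴ = P/(εσA) + T_w⁴ = 250/(0.94·5.67×10⁻⁸·1.640) + (282)⁴
    = 2.860×10⁹ + 6.324×10⁹ = 9.184×10⁹ K⁴.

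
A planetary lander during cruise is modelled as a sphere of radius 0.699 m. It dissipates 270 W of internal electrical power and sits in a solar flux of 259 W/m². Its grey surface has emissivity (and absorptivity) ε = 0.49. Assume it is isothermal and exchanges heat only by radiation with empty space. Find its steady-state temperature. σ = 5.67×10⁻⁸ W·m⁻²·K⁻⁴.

At steady state, absorbed solar power + internal power = radiated power.
Absorbed: α·S·A_cross = 0.49·259·1.535 = 194.8 W (cross-section πr²).
Total input = 194.8 + 270 = 464.8 W.
Radiated: εσ·A_surf·T⁴ with A_surf = 4πr² = 6.140 m².
T⁴ = 464.8/(0.49·5.67×10⁻⁸·6.140) = 2.725×10⁹ K⁴.

T ≈ 228 K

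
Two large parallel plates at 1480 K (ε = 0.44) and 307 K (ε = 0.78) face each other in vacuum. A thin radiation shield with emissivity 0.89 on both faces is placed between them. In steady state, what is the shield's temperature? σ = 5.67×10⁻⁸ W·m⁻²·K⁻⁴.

In steady state the net flux on the hot side equals that on the cold side.
σ(T₁⁴−T_s⁴)/D₁ = σ(T_s⁴−T₂⁴)/D₂, with D₁ = 1/ε₁+1/ε_s−1 = 2.396, D₂ = 1/ε_s+1/ε₂−1 = 1.406.
Solve for T_s⁴: T_s⁴ = (D₂·T₁⁴ + D₁·T₂⁴)/(D₁+D₂) = 1.779×10¹² K⁴.

T_s ≈ 1150 K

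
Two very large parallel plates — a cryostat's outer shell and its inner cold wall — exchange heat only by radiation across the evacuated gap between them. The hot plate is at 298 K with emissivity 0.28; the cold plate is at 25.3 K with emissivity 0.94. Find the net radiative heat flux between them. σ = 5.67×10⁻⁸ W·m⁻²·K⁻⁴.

q ≈ 123 W/m²

For two infinite grey parallel plates, q = σ(T₁⁴ − T₂⁴)/(1/ε₁ + 1/ε₂ − 1).
T₁⁴ − T₂⁴ = 7.886×10⁹ − 4.097×10⁵ = 7.886×10⁹ K⁴.
1/ε₁ + 1/ε₂ − 1 = 3.571 + 1.064 − 1 = 3.635.
q = 5.67×10⁻⁸ × 7.886×10⁹ / 3.635.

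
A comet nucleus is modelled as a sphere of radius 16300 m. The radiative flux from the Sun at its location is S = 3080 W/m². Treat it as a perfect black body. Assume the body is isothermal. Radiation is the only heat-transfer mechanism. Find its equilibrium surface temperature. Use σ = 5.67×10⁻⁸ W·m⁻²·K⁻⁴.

At equilibrium, absorbed power = emitted power.
Absorbing cross-section = πr² = 8.347×10⁸ m²; emitting surface = 4πr² = 3.339×10⁹ m² (ratio 4).
S·A_cross = εσ·A_surf·T⁴  ⇒  T⁴ = S/(4σ).
T⁴ = 1.00·3080/(4·5.67×10⁻⁸) = 1.358×10¹⁰ K⁴.
T = (1.358×10¹⁰)^(1/4).

T ≈ 341 K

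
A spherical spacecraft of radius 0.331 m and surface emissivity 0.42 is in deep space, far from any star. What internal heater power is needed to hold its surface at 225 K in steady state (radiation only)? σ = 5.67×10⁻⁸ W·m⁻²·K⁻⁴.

P = εσ·4πr²·T⁴.
4πr² = 1.377 m²; T⁴ = 2.563×10⁹ K⁴.
P = 0.42·5.67×10⁻⁸·1.377·2.563×10⁹.

P ≈ 84.0 W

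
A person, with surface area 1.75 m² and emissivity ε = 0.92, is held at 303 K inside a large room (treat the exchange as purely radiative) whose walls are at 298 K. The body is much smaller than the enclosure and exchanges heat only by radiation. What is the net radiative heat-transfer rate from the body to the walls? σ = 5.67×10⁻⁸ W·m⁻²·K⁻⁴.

For a small grey body in a large enclosure: P_net = εσA(T_body⁴ − T_wall⁴).
A = 1.75 m²; T_body⁴ − T_wall⁴ = 8.429×10⁹ − 7.886×10⁹ = 5.427×10⁸ K⁴.
|P_net| = 0.92·5.67×10⁻⁸·1.750·5.427×10⁸.

P_net ≈ 49.5 W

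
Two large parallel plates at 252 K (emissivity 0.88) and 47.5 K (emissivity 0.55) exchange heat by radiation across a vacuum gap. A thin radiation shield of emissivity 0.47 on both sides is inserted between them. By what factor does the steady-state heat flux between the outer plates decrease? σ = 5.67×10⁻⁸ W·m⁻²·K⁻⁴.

Without shield: q₀ = σΔ(T⁴)/(1/ε₁+1/ε₂−1) with denominator 1.955.
With shield the two gaps are in series; the resistances add: (1/ε₁+1/ε_s−1)+(1/ε_s+1/ε₂−1) = 2.264+2.946 = 5.210.
Heat-flux ratio q₀/q = 5.210/1.955.

factor ≈ 2.67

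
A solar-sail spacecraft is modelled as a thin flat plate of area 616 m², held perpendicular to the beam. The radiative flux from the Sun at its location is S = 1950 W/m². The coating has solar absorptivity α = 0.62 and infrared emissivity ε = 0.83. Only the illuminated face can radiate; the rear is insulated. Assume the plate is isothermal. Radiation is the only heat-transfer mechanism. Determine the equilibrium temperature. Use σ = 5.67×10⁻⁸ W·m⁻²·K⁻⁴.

T ≈ 400 K

At equilibrium, absorbed power = emitted power.
Absorbing cross-section = A = 616.0 m²; emitting surface = A = 616.0 m² (ratio 1).
αS·A_cross = εσ·A_surf·T⁴  ⇒  T⁴ = αS/(ε·1σ).
T⁴ = 0.620·1950/(0.83·1·5.67×10⁻⁸) = 2.569×10¹⁰ K⁴.
T = (2.569×10¹⁰)^(1/4).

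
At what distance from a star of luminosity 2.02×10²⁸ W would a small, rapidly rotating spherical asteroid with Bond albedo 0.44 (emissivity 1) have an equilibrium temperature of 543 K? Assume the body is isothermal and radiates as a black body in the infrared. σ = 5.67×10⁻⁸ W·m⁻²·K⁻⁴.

For an isothermal black-emitting sphere, (1−a)S·πr² = σ·4πr²·T⁴ ⇒ S = 4σT⁴/(1−a).
S = 4·5.67×10⁻⁸·(543)⁴/0.560 = 35210 W/m².
Flux falls as S = L/(4πd²), so d = √(L/(4πS)) = √(2.02×10²⁸/(4π·35210)).

d ≈ 2.14×10¹¹ m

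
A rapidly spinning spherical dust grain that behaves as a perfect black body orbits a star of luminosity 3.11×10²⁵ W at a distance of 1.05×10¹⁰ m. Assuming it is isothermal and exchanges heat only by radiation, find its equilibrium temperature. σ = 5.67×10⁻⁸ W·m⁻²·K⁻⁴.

First find the stellar flux at distance d: S = L/(4πd²) = 3.11×10²⁵/(4π·(1.05×10¹⁰)²) = 22450 W/m².
For an isothermal sphere, absorbed (1−a)S·πr² = emitted σ·4πr²·T⁴, so T⁴ = (1−a)S/(4σ).
T⁴ = 1.00·22450/(4·5.67×10⁻⁸) = 9.898×10¹⁰ K⁴.

T ≈ 561 K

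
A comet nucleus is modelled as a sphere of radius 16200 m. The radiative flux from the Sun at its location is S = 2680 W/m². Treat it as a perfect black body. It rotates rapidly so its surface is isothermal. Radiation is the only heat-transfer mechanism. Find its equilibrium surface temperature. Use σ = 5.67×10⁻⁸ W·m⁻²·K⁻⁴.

T ≈ 330 K

At equilibrium, absorbed power = emitted power.
Absorbing cross-section = πr² = 8.245×10⁸ m²; emitting surface = 4πr² = 3.298×10⁹ m² (ratio 4).
S·A_cross = εσ·A_surf·T⁴  ⇒  T⁴ = S/(4σ).
T⁴ = 1.00·2680/(4·5.67×10⁻⁸) = 1.182×10¹⁰ K⁴.
T = (1.182×10¹⁰)^(1/4).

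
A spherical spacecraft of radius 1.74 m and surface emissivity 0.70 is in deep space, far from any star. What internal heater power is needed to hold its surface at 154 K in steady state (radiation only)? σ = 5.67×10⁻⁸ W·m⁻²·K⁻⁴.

P ≈ 849 W

P = εσ·4πr²·T⁴.
4πr² = 38.05 m²; T⁴ = 5.624×10⁸ K⁴.
P = 0.70·5.67×10⁻⁸·38.05·5.624×10⁸.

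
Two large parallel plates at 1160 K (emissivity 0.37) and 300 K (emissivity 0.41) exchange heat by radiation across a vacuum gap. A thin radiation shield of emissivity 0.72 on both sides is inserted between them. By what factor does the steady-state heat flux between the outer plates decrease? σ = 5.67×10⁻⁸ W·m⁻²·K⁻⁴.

factor ≈ 1.43

Without shield: q₀ = σΔ(T⁴)/(1/ε₁+1/ε₂−1) with denominator 4.142.
With shield the two gaps are in series; the resistances add: (1/ε₁+1/ε_s−1)+(1/ε_s+1/ε₂−1) = 3.092+2.828 = 5.920.
Heat-flux ratio q₀/q = 5.920/4.142.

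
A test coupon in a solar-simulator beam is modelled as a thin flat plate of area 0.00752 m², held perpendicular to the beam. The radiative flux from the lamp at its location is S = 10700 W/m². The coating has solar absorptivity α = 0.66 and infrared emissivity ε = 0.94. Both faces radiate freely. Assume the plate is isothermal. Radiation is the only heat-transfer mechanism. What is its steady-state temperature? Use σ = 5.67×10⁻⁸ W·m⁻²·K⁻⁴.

At equilibrium, absorbed power = emitted power.
Absorbing cross-section = A = 0.007520 m²; emitting surface = 2A = 0.01504 m² (ratio 2).
αS·A_cross = εσ·A_surf·T⁴  ⇒  T⁴ = αS/(ε·2σ).
T⁴ = 0.660·10700/(0.94·2·5.67×10⁻⁸) = 6.625×10¹⁰ K⁴.
T = (6.625×10¹⁰)^(1/4).

T ≈ 507 K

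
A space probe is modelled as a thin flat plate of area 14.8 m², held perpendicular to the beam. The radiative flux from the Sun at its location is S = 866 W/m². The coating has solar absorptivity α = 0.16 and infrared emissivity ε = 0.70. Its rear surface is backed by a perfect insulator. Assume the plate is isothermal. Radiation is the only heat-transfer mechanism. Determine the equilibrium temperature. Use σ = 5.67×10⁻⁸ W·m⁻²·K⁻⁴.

T ≈ 243 K

At equilibrium, absorbed power = emitted power.
Absorbing cross-section = A = 14.80 m²; emitting surface = A = 14.80 m² (ratio 1).
αS·A_cross = εσ·A_surf·T⁴  ⇒  T⁴ = αS/(ε·1σ).
T⁴ = 0.160·866/(0.70·1·5.67×10⁻⁸) = 3.491×10⁹ K⁴.
T = (3.491×10⁹)^(1/4).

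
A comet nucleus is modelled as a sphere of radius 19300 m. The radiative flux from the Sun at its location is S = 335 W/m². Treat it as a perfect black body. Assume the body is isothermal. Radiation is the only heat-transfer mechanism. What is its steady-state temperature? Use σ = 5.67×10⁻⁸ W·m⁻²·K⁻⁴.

At equilibrium, absorbed power = emitted power.
Absorbing cross-section = πr² = 1.170×10⁹ m²; emitting surface = 4πr² = 4.681×10⁹ m² (ratio 4).
S·A_cross = εσ·A_surf·T⁴  ⇒  T⁴ = S/(4σ).
T⁴ = 1.00·335/(4·5.67×10⁻⁸) = 1.477×10⁹ K⁴.
T = (1.477×10⁹)^(1/4).

T ≈ 196 K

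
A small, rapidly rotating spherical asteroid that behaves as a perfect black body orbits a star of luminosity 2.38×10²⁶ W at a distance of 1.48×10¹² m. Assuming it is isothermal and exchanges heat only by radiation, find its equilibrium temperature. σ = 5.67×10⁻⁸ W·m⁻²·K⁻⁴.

First find the stellar flux at distance d: S = L/(4πd²) = 2.38×10²⁶/(4π·(1.48×10¹²)²) = 8.647 W/m².
For an isothermal sphere, absorbed (1−a)S·πr² = emitted σ·4πr²·T⁴, so T⁴ = (1−a)S/(4σ).
T⁴ = 1.00·8.647/(4·5.67×10⁻⁸) = 3.812×10⁷ K⁴.

T ≈ 78.6 K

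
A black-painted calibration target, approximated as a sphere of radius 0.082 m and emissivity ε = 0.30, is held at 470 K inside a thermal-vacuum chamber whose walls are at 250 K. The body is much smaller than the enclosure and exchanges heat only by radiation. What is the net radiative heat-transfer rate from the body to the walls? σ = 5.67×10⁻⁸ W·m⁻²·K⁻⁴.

P_net ≈ 64.5 W

For a small grey body in a large enclosure: P_net = εσA(T_body⁴ − T_wall⁴).
A = 4πr² = 0.08450 m²; T_body⁴ − T_wall⁴ = 4.880×10¹⁰ − 3.906×10⁹ = 4.489×10¹⁰ K⁴.
|P_net| = 0.30·5.67×10⁻⁸·0.08450·4.489×10¹⁰.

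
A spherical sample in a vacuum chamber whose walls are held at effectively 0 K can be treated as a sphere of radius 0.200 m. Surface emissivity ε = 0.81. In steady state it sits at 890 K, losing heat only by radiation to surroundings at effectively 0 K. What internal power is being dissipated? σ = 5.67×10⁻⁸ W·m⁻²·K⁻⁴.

Steady state: P = εσA T⁴.
A = 4πr² = 0.5027 m²; T⁴ = (890)⁴ = 6.274×10¹¹ K⁴.
P = 0.81 × 5.67×10⁻⁸ × 0.5027 × 6.274×10¹¹.

P ≈ 14500 W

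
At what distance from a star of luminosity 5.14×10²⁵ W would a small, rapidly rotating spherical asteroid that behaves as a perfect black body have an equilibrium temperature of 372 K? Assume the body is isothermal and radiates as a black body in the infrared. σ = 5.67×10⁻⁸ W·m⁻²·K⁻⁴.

d ≈ 3.07×10¹⁰ m

For an isothermal black-emitting sphere, (1−a)S·πr² = σ·4πr²·T⁴ ⇒ S = 4σT⁴/(1−a).
S = 4·5.67×10⁻⁸·(372)⁴/1.00 = 4343 W/m².
Flux falls as S = L/(4πd²), so d = √(L/(4πS)) = √(5.14×10²⁵/(4π·4343)).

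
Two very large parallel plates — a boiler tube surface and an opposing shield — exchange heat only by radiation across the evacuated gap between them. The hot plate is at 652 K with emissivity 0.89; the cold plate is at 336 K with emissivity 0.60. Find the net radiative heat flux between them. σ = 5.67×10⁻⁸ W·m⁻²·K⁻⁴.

For two infinite grey parallel plates, q = σ(T₁⁴ − T₂⁴)/(1/ε₁ + 1/ε₂ − 1).
T₁⁴ − T₂⁴ = 1.807×10¹¹ − 1.275×10¹⁰ = 1.680×10¹¹ K⁴.
1/ε₁ + 1/ε₂ − 1 = 1.124 + 1.667 − 1 = 1.790.
q = 5.67×10⁻⁸ × 1.680×10¹¹ / 1.790.

q ≈ 5320 W/m²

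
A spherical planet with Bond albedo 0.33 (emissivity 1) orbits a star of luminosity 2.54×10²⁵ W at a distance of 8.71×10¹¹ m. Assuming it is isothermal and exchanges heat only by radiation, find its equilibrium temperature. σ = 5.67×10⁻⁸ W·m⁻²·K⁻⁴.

T ≈ 53.0 K

First find the stellar flux at distance d: S = L/(4πd²) = 2.54×10²⁵/(4π·(8.71×10¹¹)²) = 2.664 W/m².
For an isothermal sphere, absorbed (1−a)S·πr² = emitted σ·4πr²·T⁴, so T⁴ = (1−a)S/(4σ).
T⁴ = 0.670·2.664/(4·5.67×10⁻⁸) = 7.871×10⁶ K⁴.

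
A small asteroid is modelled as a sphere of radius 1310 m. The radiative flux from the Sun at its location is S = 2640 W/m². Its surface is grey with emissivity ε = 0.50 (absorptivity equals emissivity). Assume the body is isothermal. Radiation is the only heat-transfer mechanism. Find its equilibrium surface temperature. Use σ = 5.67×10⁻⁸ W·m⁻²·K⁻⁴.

At equilibrium, absorbed power = emitted power.
Absorbing cross-section = πr² = 5.391×10⁶ m²; emitting surface = 4πr² = 2.157×10⁷ m² (ratio 4).
εS·A_cross = εσ·A_surf·T⁴  ⇒  T⁴ = S/(4σ)   (ε cancels).
T⁴ = 2640/(4·5.67×10⁻⁸) = 1.164×10¹⁰ K⁴.
T = (1.164×10¹⁰)^(1/4).

T ≈ 328 K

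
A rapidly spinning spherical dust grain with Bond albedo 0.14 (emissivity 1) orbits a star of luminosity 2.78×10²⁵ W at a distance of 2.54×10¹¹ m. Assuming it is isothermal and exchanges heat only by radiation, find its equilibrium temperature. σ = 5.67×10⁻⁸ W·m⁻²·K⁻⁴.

T ≈ 107 K

First find the stellar flux at distance d: S = L/(4πd²) = 2.78×10²⁵/(4π·(2.54×10¹¹)²) = 34.29 W/m².
For an isothermal sphere, absorbed (1−a)S·πr² = emitted σ·4πr²·T⁴, so T⁴ = (1−a)S/(4σ).
T⁴ = 0.860·34.29/(4·5.67×10⁻⁸) = 1.300×10⁸ K⁴.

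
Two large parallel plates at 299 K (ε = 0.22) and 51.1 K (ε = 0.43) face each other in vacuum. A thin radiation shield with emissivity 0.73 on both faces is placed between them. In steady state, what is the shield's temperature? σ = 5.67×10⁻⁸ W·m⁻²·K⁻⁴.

In steady state the net flux on the hot side equals that on the cold side.
σ(T₁⁴−T_s⁴)/D₁ = σ(T_s⁴−T₂⁴)/D₂, with D₁ = 1/ε₁+1/ε_s−1 = 4.915, D₂ = 1/ε_s+1/ε₂−1 = 2.695.
Solve for T_s⁴: T_s⁴ = (D₂·T₁⁴ + D₁·T₂⁴)/(D₁+D₂) = 2.835×10⁹ K⁴.

T_s ≈ 231 K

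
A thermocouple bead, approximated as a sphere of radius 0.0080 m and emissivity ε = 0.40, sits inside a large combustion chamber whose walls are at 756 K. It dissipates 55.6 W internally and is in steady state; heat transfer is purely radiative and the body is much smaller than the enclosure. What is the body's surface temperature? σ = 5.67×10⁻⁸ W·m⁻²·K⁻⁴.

T ≈ 1360 K

For a small grey body in a large enclosure, net radiated power = εσA(T⁴ − T_w⁴).
Steady state: P = εσA(T⁴ − T_w⁴) with A = 4πr² = 8.042×10⁻⁴ m².
T⁴ = P/(εσA) + T_w⁴ = 55.6/(0.40·5.67×10⁻⁸·8.042×10⁻⁴) + (756)⁴
    = 3.048×10¹² + 3.267×10¹¹ = 3.375×10¹² K⁴.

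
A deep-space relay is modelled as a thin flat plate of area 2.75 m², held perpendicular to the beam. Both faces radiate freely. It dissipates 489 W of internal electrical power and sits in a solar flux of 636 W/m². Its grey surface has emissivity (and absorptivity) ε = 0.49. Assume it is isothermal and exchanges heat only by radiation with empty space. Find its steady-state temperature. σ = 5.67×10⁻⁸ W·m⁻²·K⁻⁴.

T ≈ 306 K

At steady state, absorbed solar power + internal power = radiated power.
Absorbed: α·S·A_cross = 0.49·636·2.750 = 857.0 W (cross-section A).
Total input = 857.0 + 489 = 1346 W.
Radiated: εσ·A_surf·T⁴ with A_surf = 2A = 5.500 m².
T⁴ = 1346/(0.49·5.67×10⁻⁸·5.500) = 8.809×10⁹ K⁴.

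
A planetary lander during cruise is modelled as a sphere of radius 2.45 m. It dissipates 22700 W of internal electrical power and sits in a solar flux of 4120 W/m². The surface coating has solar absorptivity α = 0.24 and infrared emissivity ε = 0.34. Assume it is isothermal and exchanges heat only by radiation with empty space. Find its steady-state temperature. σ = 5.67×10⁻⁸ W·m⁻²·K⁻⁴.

T ≈ 411 K

At steady state, absorbed solar power + internal power = radiated power.
Absorbed: α·S·A_cross = 0.24·4120·18.86 = 18650 W (cross-section πr²).
Total input = 18650 + 22700 = 41350 W.
Radiated: εσ·A_surf·T⁴ with A_surf = 4πr² = 75.43 m².
T⁴ = 41350/(0.34·5.67×10⁻⁸·75.43) = 2.843×10¹⁰ K⁴.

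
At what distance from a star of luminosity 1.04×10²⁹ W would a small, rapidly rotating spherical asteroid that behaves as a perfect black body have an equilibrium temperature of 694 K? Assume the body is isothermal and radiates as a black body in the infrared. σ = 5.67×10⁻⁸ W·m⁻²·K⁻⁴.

d ≈ 3.97×10¹¹ m

For an isothermal black-emitting sphere, (1−a)S·πr² = σ·4πr²·T⁴ ⇒ S = 4σT⁴/(1−a).
S = 4·5.67×10⁻⁸·(694)⁴/1.00 = 52610 W/m².
Flux falls as S = L/(4πd²), so d = √(L/(4πS)) = √(1.04×10²⁹/(4π·52610)).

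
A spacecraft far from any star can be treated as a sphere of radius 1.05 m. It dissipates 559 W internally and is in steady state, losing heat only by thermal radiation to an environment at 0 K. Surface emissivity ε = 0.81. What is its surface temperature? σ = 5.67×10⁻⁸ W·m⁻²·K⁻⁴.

Steady state: internal power = radiated power, P = εσA T⁴.
Radiating area A = 4πr² = 13.85 m².
T⁴ = P/(εσA) = 559/(0.81·5.67×10⁻⁸·13.85) = 8.785×10⁸ K⁴.
T = (8.785×10⁸)^(1/4).

T ≈ 172 K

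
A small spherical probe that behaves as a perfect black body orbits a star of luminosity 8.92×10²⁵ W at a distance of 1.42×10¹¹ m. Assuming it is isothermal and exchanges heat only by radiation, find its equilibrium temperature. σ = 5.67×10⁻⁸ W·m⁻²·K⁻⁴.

T ≈ 198 K

First find the stellar flux at distance d: S = L/(4πd²) = 8.92×10²⁵/(4π·(1.42×10¹¹)²) = 352.0 W/m².
For an isothermal sphere, absorbed (1−a)S·πr² = emitted σ·4πr²·T⁴, so T⁴ = (1−a)S/(4σ).
T⁴ = 1.00·352.0/(4·5.67×10⁻⁸) = 1.552×10⁹ K⁴.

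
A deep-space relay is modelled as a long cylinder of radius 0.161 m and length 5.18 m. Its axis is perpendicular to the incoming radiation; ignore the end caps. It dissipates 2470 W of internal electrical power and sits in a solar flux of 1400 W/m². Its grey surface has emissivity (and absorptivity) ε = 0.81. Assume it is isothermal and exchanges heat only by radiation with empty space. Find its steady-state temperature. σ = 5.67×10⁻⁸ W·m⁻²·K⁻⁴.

At steady state, absorbed solar power + internal power = radiated power.
Absorbed: α·S·A_cross = 0.81·1400·1.668 = 1891 W (cross-section 2rL).
Total input = 1891 + 2470 = 4361 W.
Radiated: εσ·A_surf·T⁴ with A_surf = 2πrL = 5.240 m².
T⁴ = 4361/(0.81·5.67×10⁻⁸·5.240) = 1.812×10¹⁰ K⁴.

T ≈ 367 K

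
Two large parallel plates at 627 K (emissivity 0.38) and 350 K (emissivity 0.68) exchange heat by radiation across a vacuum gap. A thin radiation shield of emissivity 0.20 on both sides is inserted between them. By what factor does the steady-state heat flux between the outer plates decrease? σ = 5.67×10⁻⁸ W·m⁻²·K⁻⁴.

Without shield: q₀ = σΔ(T⁴)/(1/ε₁+1/ε₂−1) with denominator 3.102.
With shield the two gaps are in series; the resistances add: (1/ε₁+1/ε_s−1)+(1/ε_s+1/ε₂−1) = 6.632+5.471 = 12.10.
Heat-flux ratio q₀/q = 12.10/3.102.

factor ≈ 3.90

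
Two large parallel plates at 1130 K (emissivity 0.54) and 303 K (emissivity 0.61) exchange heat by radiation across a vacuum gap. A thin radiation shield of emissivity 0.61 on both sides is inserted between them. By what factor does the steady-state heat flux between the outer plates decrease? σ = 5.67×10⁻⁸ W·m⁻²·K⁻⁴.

Without shield: q₀ = σΔ(T⁴)/(1/ε₁+1/ε₂−1) with denominator 2.491.
With shield the two gaps are in series; the resistances add: (1/ε₁+1/ε_s−1)+(1/ε_s+1/ε₂−1) = 2.491+2.279 = 4.770.
Heat-flux ratio q₀/q = 4.770/2.491.

factor ≈ 1.91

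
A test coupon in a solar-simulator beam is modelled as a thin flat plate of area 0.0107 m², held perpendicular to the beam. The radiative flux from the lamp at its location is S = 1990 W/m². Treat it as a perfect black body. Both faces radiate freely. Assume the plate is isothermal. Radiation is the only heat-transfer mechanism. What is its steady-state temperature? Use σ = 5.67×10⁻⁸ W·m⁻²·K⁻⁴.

At equilibrium, absorbed power = emitted power.
Absorbing cross-section = A = 0.01070 m²; emitting surface = 2A = 0.02140 m² (ratio 2).
S·A_cross = εσ·A_surf·T⁴  ⇒  T⁴ = S/(2σ).
T⁴ = 1.00·1990/(2·5.67×10⁻⁸) = 1.755×10¹⁰ K⁴.
T = (1.755×10¹⁰)^(1/4).

T ≈ 364 K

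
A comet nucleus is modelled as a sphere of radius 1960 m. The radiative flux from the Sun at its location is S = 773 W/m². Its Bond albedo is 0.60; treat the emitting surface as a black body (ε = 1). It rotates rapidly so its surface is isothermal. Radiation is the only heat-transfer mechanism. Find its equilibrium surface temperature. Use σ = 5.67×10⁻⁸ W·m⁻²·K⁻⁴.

At equilibrium, absorbed power = emitted power.
Absorbing cross-section = πr² = 1.207×10⁷ m²; emitting surface = 4πr² = 4.827×10⁷ m² (ratio 4).
(1−a)S·A_cross = εσ·A_surf·T⁴  ⇒  T⁴ = (1−a)S/(4σ).
T⁴ = 0.400·773/(4·5.67×10⁻⁸) = 1.363×10⁹ K⁴.
T = (1.363×10⁹)^(1/4).

T ≈ 192 K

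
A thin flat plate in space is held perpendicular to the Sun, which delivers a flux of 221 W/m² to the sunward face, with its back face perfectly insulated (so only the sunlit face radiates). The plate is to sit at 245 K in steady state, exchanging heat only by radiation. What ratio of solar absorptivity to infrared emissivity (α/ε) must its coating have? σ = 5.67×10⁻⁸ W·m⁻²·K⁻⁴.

α/ε ≈ 0.924

Balance: αS·A = εσ·1A·T⁴ ⇒ α/ε = σT⁴/S.
α/ε = 5.67×10⁻⁸·(245)⁴/221 = 5.67×10⁻⁸·3.603×10⁹/221.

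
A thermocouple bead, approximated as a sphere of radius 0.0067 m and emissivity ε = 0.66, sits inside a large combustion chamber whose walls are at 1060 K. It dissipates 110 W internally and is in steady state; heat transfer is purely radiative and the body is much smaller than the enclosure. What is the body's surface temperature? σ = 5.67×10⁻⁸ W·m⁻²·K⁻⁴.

For a small grey body in a large enclosure, net radiated power = εσA(T⁴ − T_w⁴).
Steady state: P = εσA(T⁴ − T_w⁴) with A = 4πr² = 5.641×10⁻⁴ m².
T⁴ = P/(εσA) + T_w⁴ = 110/(0.66·5.67×10⁻⁸·5.641×10⁻⁴) + (1060)⁴
    = 5.211×10¹² + 1.262×10¹² = 6.473×10¹² K⁴.

T ≈ 1600 K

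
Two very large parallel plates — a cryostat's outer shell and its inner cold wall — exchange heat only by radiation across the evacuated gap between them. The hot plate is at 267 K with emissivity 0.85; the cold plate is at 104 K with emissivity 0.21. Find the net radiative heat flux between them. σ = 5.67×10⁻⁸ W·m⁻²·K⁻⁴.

q ≈ 57.0 W/m²

For two infinite grey parallel plates, q = σ(T₁⁴ − T₂⁴)/(1/ε₁ + 1/ε₂ − 1).
T₁⁴ − T₂⁴ = 5.082×10⁹ − 1.170×10⁸ = 4.965×10⁹ K⁴.
1/ε₁ + 1/ε₂ − 1 = 1.176 + 4.762 − 1 = 4.938.
q = 5.67×10⁻⁸ × 4.965×10⁹ / 4.938.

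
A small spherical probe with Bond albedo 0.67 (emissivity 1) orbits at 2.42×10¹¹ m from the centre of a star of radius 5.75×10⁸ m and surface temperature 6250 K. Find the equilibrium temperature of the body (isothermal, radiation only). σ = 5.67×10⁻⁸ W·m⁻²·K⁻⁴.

The star's surface emits σT_*⁴; at distance d the flux is S = σT_*⁴(R_*/d)².
S = 5.67×10⁻⁸·(6250)⁴·(5.75×10⁸/2.42×10¹¹)² = 488.4 W/m².
For an isothermal sphere T⁴ = (1−a)S/(4σ) = 7.107×10⁸ K⁴.

T ≈ 163 K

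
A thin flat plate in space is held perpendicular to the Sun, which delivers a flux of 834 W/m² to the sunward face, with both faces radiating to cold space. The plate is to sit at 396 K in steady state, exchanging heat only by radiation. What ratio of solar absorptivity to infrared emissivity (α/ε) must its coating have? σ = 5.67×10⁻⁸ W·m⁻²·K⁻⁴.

Balance: αS·A = εσ·2A·T⁴ ⇒ α/ε = 2σT⁴/S.
α/ε = 2·5.67×10⁻⁸·(396)⁴/834 = 2·5.67×10⁻⁸·2.459×10¹⁰/834.

α/ε ≈ 3.34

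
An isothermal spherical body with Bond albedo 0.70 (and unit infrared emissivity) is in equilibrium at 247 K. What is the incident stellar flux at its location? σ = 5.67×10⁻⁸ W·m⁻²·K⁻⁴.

S ≈ 2810 W/m²

(1−a)S·πr² = σ·4πr²·T⁴ ⇒ S = 4σT⁴/(1−a).
S = 4·5.67×10⁻⁸·3.722×10⁹/0.300.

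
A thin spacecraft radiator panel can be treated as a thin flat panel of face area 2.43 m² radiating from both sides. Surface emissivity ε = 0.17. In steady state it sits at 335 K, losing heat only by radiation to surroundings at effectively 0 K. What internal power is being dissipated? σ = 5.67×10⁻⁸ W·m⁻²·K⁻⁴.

Steady state: P = εσA T⁴.
A = 2·2.43 = 4.860 m²; T⁴ = (335)⁴ = 1.259×10¹⁰ K⁴.
P = 0.17 × 5.67×10⁻⁸ × 4.860 × 1.259×10¹⁰.

P ≈ 590 W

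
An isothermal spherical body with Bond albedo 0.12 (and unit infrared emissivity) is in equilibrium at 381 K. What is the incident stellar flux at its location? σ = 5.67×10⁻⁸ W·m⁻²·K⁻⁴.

S ≈ 5430 W/m²

(1−a)S·πr² = σ·4πr²·T⁴ ⇒ S = 4σT⁴/(1−a).
S = 4·5.67×10⁻⁸·2.107×10¹⁰/0.880.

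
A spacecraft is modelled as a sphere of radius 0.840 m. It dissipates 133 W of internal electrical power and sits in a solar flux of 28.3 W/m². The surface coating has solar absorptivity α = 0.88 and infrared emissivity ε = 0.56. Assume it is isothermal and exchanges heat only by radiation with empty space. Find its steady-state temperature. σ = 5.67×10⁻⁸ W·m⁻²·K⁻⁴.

At steady state, absorbed solar power + internal power = radiated power.
Absorbed: α·S·A_cross = 0.88·28.3·2.217 = 55.20 W (cross-section πr²).
Total input = 55.20 + 133 = 188.2 W.
Radiated: εσ·A_surf·T⁴ with A_surf = 4πr² = 8.867 m².
T⁴ = 188.2/(0.56·5.67×10⁻⁸·8.867) = 6.685×10⁸ K⁴.

T ≈ 161 K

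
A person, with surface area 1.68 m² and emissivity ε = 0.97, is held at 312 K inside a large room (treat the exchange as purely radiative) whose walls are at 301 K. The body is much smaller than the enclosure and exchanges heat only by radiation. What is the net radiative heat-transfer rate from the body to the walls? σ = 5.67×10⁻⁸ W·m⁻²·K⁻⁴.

For a small grey body in a large enclosure: P_net = εσA(T_body⁴ − T_wall⁴).
A = 1.68 m²; T_body⁴ − T_wall⁴ = 9.476×10⁹ − 8.209×10⁹ = 1.267×10⁹ K⁴.
|P_net| = 0.97·5.67×10⁻⁸·1.680·1.267×10⁹.

P_net ≈ 117 W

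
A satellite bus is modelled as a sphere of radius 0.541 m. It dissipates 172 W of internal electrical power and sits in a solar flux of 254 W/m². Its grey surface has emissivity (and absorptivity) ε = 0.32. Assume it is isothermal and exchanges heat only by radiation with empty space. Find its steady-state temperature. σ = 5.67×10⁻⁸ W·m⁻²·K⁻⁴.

T ≈ 247 K

At steady state, absorbed solar power + internal power = radiated power.
Absorbed: α·S·A_cross = 0.32·254·0.9195 = 74.74 W (cross-section πr²).
Total input = 74.74 + 172 = 246.7 W.
Radiated: εσ·A_surf·T⁴ with A_surf = 4πr² = 3.678 m².
T⁴ = 246.7/(0.32·5.67×10⁻⁸·3.678) = 3.697×10⁹ K⁴.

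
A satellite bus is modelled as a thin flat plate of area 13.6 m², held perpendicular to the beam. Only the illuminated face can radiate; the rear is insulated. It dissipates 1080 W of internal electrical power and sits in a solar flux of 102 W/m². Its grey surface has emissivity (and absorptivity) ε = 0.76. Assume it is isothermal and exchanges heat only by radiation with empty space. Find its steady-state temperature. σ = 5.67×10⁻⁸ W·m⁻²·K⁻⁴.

At steady state, absorbed solar power + internal power = radiated power.
Absorbed: α·S·A_cross = 0.76·102·13.60 = 1054 W (cross-section A).
Total input = 1054 + 1080 = 2134 W.
Radiated: εσ·A_surf·T⁴ with A_surf = A = 13.60 m².
T⁴ = 2134/(0.76·5.67×10⁻⁸·13.60) = 3.642×10⁹ K⁴.

T ≈ 246 K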